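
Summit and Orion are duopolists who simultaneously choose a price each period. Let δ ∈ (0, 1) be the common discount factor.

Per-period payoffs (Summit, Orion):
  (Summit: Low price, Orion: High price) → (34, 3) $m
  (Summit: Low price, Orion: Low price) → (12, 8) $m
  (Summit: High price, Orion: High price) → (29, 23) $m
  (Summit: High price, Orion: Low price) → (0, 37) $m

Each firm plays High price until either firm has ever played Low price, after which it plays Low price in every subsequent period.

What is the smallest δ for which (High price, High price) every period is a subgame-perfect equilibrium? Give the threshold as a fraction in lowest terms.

Summit: cooperation gives 29 each period; deviation gives 34 once then 12 forever.
  29/(1−δ) ≥ 34 + 12δ/(1−δ) ⇒ δ ≥ 5/22.
Orion: cooperation gives 23 each period; deviation gives 37 once then 8 forever.
  δ ≥ 14/29.
Both must hold, so the binding constraint is Orion's: δ ≥ 14/29.

14/29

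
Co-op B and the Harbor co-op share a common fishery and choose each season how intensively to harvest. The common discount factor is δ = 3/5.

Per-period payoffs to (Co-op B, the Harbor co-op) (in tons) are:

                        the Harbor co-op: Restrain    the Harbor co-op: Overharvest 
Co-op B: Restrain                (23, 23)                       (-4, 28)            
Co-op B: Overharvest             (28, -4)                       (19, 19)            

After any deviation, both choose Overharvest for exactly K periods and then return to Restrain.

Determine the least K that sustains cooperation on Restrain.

Need Σ_{k=1}^{K} δ^k ≥ (28−23)/(23−19) = 1.2500 at δ = 3/5.
At K = 3 the sum is 1.1760 < 1.2500; at K = 4 it is 1.3056 ≥ 1.2500.
So the minimum punishment length is K = 4.

4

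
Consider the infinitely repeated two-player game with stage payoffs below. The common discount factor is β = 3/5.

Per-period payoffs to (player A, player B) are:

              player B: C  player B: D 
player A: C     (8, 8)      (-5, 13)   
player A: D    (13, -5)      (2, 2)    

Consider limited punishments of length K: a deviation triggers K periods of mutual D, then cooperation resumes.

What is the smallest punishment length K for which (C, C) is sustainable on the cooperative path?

2

Need Σ_{k=1}^{K} β^k ≥ (13−8)/(8−2) = 0.8333 at β = 3/5.
At K = 1 the sum is 0.6000 < 0.8333; at K = 2 it is 0.9600 ≥ 0.8333.
So the minimum punishment length is K = 2.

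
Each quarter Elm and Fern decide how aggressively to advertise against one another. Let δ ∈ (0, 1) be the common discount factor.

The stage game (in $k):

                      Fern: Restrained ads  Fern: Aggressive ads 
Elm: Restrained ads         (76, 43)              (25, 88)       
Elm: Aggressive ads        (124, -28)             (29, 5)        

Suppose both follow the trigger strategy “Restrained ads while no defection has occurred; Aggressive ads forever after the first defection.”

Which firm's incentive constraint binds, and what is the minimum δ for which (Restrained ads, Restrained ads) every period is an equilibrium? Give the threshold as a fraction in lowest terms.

For Elm: deviation gain 124−76 = 48, per-period punishment loss 76−29 = 47. IC gives δ ≥ 48/95.
For Fern: gain 45, loss 38 per period, so δ ≥ 45/83.
The tighter constraint is Fern's, so cooperation needs δ ≥ 45/83.

Fern; δ ≥ 45/83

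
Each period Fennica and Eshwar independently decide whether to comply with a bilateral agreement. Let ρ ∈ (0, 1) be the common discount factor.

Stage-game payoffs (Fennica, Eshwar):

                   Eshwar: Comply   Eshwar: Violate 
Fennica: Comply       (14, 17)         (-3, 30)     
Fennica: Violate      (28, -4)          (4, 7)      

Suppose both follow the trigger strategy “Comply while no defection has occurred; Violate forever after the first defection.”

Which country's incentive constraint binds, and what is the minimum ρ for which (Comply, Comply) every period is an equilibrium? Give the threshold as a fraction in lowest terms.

Fennica; ρ ≥ 7/12

Fennica: cooperation gives 14 each period; deviation gives 28 once then 4 forever.
  14/(1−ρ) ≥ 28 + 4ρ/(1−ρ) ⇒ ρ ≥ 14/24 = 7/12.
Eshwar: cooperation gives 17 each period; deviation gives 30 once then 7 forever.
  ρ ≥ 13/23.
Both must hold, so the binding constraint is Fennica's: ρ ≥ 7/12.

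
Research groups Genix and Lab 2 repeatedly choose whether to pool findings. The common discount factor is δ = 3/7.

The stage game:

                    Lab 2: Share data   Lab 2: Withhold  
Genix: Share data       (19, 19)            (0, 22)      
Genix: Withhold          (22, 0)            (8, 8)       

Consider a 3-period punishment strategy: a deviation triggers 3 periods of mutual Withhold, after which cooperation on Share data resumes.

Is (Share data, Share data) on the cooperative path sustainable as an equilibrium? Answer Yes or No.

A one-shot deviation gives 22 now, then 8 for 3 periods, then back to 19.
Gain from deviating: (22−19) today; loss: (19−8) in each of the next 3 periods.
No-deviation condition: (19−8)(δ+…+δ^3) ≥ 22−19, i.e. δ+…+δ^3 ≥ 3/11.
At δ = 3/7: δ+…+δ^3 = 0.6910 ≥ 0.2727.
So cooperation is sustainable.

Yes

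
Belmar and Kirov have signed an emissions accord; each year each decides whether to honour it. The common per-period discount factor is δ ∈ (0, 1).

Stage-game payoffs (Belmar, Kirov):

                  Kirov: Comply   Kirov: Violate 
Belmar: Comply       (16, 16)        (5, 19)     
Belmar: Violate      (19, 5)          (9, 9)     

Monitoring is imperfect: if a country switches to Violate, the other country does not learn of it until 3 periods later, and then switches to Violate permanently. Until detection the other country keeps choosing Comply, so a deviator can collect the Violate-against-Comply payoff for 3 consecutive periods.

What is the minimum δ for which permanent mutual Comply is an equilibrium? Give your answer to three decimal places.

The best deviation is to choose Violate for all 3 undetected periods, earning 19 each, then 9 forever once detected.
Deviation value: 19(1−δ^3)/(1−δ) + 9δ^3/(1−δ); cooperation value: 16/(1−δ).
IC: 16 ≥ 19(1−δ^3) + 9δ^3 = 19 − 10δ^3.
So δ^3 ≥ 3/10, giving δ ≥ (3/10)^(1/3) ≈ 0.669.

0.669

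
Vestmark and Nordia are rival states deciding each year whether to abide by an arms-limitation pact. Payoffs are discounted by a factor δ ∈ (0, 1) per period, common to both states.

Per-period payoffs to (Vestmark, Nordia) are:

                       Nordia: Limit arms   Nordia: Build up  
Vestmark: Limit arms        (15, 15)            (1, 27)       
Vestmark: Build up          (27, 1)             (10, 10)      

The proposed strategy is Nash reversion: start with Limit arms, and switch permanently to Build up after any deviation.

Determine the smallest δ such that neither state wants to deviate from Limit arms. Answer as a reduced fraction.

12/17

Cooperation forever yields 15 each period: 15/(1−δ).
Deviating yields 27 once, then 10 forever: 27 + 10δ/(1−δ).
No profitable deviation requires 15/(1−δ) ≥ 27 + 10δ/(1−δ).
Multiplying by (1−δ): 15 ≥ 27(1−δ) + 10δ = 27 − 17δ.
So 17δ ≥ 12, i.e. δ ≥ 12/17.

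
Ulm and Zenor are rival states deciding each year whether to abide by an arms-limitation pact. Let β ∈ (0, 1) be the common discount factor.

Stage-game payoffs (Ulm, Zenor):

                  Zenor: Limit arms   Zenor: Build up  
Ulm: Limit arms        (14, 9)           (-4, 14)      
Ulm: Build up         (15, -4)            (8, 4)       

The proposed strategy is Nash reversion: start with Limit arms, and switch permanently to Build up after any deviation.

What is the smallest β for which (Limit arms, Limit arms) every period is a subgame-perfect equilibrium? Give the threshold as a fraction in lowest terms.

1/2

Ulm: cooperation gives 14 each period; deviation gives 15 once then 8 forever.
  14/(1−β) ≥ 15 + 8β/(1−β) ⇒ β ≥ 1/7.
Zenor: cooperation gives 9 each period; deviation gives 14 once then 4 forever.
  β ≥ 5/10 = 1/2.
Both must hold, so the binding constraint is Zenor's: β ≥ 1/2.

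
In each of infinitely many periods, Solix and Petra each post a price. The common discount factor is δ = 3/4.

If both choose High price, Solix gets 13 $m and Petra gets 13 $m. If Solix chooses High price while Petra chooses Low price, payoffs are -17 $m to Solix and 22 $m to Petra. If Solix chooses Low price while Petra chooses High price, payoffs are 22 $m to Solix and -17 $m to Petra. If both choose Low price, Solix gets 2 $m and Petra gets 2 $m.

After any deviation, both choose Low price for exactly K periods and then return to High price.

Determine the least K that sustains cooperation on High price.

2

Need Σ_{k=1}^{K} δ^k ≥ (22−13)/(13−2) = 0.8182 at δ = 3/4.
At K = 1 the sum is 0.7500 < 0.8182; at K = 2 it is 1.3125 ≥ 0.8182.
So the minimum punishment length is K = 2.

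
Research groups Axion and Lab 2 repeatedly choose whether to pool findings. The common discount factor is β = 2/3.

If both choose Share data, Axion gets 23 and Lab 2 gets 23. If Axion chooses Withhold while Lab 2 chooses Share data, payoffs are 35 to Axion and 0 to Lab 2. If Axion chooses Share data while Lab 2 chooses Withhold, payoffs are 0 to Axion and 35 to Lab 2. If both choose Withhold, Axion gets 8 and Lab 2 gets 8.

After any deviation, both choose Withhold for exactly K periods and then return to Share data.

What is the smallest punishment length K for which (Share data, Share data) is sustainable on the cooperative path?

No profitable deviation requires (23−8)(β+…+β^K) ≥ 35−23, i.e. β+…+β^K ≥ 4/5 ≈ 0.8000.
With β = 2/3, the partial sums are K=1: 0.6667, K=2: 1.1111.
K = 2 is the first length at which the sum reaches 0.8000.

2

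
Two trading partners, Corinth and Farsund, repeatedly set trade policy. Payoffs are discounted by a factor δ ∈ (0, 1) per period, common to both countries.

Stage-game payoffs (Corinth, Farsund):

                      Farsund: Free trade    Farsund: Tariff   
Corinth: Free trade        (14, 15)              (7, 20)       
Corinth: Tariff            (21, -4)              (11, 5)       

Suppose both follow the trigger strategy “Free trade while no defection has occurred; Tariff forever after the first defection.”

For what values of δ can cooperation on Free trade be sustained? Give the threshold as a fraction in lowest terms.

7/10

Corinth's threshold: (21−14)/(21−11) = 7/10.
Farsund's threshold: (20−15)/(20−5) = 1/3.
7/10 > 1/3, so Corinth binds and δ* = 7/10.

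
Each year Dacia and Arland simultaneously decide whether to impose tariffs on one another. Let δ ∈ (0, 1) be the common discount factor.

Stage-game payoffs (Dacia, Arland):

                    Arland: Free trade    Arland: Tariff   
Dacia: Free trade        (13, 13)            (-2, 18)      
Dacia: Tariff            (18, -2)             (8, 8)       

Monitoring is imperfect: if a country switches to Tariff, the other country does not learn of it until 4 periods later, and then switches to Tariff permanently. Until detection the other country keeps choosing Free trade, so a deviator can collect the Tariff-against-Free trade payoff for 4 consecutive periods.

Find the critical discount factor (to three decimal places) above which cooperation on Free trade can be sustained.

0.841

A deviator earns 18 for 4 periods, then 8 forever; cooperating earns 13 forever. Multiplying the IC by (1−δ):
13 ≥ 18(1−δ^4) + 8δ^4, so 10·δ^4 ≥ 5 and δ^4 ≥ 1/2.
δ ≥ (1/2)^(1/4) ≈ 0.841.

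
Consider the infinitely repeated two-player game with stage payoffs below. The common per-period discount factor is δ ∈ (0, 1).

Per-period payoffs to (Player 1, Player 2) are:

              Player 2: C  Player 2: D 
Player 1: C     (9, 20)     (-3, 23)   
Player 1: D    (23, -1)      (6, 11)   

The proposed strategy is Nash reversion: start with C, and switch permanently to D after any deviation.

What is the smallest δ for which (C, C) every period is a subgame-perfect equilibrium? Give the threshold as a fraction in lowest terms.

For Player 1: deviation gain 23−9 = 14, per-period punishment loss 9−6 = 3. IC gives δ ≥ 14/17.
For Player 2: gain 3, loss 9 per period, so δ ≥ 3/12 = 1/4.
The tighter constraint is Player 1's, so cooperation needs δ ≥ 14/17.

14/17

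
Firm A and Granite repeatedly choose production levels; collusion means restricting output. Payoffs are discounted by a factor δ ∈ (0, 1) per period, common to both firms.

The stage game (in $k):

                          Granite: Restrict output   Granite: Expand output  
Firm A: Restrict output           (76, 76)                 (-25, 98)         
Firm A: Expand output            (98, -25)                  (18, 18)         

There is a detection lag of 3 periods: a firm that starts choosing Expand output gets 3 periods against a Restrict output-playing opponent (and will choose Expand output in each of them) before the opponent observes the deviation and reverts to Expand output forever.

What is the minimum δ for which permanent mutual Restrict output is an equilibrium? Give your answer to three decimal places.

0.650

Deviating for the 3 undetected periods gains 98−76 = 22 per period over cooperation, then loses 76−18 = 58 per period forever once punishment starts.
Gain: 22(1 + δ + … + δ^2); loss: 58·δ^3/(1−δ).
No profitable deviation ⇔ 22(1−δ^3) ≤ 58·δ^3, i.e. δ^3 ≥ 22/(22+58) = 11/40.
Hence δ ≥ (11/40)^(1/3) ≈ 0.650.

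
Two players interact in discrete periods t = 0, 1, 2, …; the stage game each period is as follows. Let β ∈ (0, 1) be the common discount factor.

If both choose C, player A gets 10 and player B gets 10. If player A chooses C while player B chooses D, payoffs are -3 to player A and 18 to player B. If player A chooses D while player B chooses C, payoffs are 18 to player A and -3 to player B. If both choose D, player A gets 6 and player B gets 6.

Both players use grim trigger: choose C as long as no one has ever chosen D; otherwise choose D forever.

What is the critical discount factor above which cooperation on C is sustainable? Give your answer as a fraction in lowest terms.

Under grim trigger the critical discount factor is (T−C)/(T−P) with T = 18, C = 10, P = 6.
β* = (18−10)/(18−6) = 8/12 = 2/3.

2/3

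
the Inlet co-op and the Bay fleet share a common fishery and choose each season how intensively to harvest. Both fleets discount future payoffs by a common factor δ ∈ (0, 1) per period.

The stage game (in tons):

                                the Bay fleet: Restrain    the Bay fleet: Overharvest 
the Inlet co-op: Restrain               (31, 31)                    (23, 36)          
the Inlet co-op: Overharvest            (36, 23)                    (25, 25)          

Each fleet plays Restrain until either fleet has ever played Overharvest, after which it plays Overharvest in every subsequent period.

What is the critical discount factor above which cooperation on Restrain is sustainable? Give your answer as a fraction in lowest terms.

One-period gain from deviating is 36 − 31 = 5. The loss is 31 − 25 = 6 in every subsequent period, with present value 6·δ/(1−δ).
Deviation is unprofitable when 6·δ/(1−δ) ≥ 5, i.e. δ/(1−δ) ≥ 5/6.
Equivalently δ ≥ 5/(5+6) = 5/11.

5/11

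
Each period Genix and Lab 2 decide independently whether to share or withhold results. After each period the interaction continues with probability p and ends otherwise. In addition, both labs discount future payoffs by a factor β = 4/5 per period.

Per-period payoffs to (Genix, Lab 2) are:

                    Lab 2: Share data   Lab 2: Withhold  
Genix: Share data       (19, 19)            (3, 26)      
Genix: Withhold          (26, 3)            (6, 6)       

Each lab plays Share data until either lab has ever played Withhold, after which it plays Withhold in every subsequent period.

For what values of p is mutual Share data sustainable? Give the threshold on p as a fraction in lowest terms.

With continuation probability p and discount β, the effective per-period discount factor is βp.
Grim-trigger IC: βp ≥ (26−19)/(26−6) = 7/20.
So p ≥ (7/20)/(4/5) = 7/16.

7/16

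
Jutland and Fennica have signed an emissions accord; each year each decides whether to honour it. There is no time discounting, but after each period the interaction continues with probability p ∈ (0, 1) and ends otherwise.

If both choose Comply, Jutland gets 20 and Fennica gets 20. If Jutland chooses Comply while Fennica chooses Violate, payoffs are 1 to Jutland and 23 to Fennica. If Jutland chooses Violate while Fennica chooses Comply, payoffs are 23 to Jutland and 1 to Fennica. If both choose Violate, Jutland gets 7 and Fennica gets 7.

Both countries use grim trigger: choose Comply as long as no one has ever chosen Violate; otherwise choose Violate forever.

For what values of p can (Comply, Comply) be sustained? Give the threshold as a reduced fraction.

3/16

With no time discounting, the continuation probability p plays the role of the discount factor.
Grim-trigger IC: 20/(1−p) ≥ 23 + 7p/(1−p) ⇒ p ≥ (23−20)/(23−7) = 3/16.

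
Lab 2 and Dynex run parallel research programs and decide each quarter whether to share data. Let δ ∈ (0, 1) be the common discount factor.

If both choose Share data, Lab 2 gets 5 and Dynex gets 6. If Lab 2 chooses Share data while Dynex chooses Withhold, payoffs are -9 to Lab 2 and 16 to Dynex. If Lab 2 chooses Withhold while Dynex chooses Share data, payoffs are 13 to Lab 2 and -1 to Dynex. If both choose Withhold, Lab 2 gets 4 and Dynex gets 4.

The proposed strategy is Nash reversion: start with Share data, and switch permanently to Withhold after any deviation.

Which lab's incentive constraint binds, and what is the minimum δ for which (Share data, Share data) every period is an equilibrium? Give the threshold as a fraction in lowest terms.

Lab 2; δ ≥ 8/9

For Lab 2: deviation gain 13−5 = 8, per-period punishment loss 5−4 = 1. IC gives δ ≥ 8/9.
For Dynex: gain 10, loss 2 per period, so δ ≥ 10/12 = 5/6.
The tighter constraint is Lab 2's, so cooperation needs δ ≥ 8/9.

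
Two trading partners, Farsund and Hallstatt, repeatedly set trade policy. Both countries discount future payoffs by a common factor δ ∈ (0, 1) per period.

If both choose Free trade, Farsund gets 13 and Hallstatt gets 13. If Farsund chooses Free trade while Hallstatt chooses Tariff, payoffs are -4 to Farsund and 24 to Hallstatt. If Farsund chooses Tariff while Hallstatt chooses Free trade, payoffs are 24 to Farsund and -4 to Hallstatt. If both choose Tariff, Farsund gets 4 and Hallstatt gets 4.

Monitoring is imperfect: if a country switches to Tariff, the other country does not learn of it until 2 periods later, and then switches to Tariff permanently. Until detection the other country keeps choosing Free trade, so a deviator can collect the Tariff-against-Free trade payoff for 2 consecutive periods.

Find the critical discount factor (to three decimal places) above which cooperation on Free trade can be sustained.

The best deviation is to choose Tariff for all 2 undetected periods, earning 24 each, then 4 forever once detected.
Deviation value: 24(1−δ^2)/(1−δ) + 4δ^2/(1−δ); cooperation value: 13/(1−δ).
IC: 13 ≥ 24(1−δ^2) + 4δ^2 = 24 − 20δ^2.
So δ^2 ≥ 11/20, giving δ ≥ (11/20)^(1/2) ≈ 0.742.

0.742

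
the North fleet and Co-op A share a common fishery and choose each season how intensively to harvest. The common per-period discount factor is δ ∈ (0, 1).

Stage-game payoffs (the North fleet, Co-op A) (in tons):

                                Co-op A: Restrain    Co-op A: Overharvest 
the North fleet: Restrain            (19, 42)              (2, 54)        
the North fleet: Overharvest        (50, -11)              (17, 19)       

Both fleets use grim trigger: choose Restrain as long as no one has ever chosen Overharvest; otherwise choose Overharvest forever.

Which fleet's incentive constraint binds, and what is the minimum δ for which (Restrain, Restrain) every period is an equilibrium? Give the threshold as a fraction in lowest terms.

the North fleet; δ ≥ 31/33

For the North fleet: deviation gain 50−19 = 31, per-period punishment loss 19−17 = 2. IC gives δ ≥ 31/33.
For Co-op A: gain 12, loss 23 per period, so δ ≥ 12/35.
The tighter constraint is the North fleet's, so cooperation needs δ ≥ 31/33.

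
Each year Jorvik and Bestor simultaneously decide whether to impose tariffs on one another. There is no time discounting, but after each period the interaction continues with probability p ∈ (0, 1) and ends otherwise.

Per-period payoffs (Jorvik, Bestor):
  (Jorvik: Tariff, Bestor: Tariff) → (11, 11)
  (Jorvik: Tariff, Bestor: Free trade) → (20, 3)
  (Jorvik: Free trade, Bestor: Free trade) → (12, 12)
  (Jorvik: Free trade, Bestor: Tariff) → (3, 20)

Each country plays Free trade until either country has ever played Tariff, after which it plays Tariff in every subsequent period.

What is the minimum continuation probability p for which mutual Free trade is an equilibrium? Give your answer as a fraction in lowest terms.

Expected cooperation value is 12 + p·12 + p²·12 + … = 12/(1−p); deviation gives 20 + p·11/(1−p).
12 ≥ 20(1−p) + 11p ⇒ 9p ≥ 8 ⇒ p ≥ 8/9.

8/9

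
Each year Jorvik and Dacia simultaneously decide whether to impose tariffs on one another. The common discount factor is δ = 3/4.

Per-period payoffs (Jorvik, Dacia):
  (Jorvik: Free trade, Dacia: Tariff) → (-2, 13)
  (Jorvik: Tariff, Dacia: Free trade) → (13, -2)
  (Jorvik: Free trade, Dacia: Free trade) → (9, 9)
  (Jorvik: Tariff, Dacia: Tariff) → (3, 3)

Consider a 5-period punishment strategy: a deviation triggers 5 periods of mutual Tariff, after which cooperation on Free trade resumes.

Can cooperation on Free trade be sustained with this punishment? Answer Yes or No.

IC: δ+…+δ^5 ≥ (13−9)/(9−3) = 2/3.
At δ = 3/4: partial sum = 2.2881 ≥ 0.6667. Cooperation sustainable.

Yes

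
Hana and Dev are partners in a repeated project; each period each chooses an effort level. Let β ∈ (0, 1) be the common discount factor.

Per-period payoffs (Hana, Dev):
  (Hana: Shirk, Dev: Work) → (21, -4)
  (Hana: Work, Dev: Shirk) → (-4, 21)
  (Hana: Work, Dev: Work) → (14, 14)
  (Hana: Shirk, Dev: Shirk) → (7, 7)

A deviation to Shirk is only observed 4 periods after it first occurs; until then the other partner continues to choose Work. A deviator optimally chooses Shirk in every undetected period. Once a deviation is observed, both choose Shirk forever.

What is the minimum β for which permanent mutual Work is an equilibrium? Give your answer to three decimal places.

0.841

A deviator earns 21 for 4 periods, then 7 forever; cooperating earns 14 forever. Multiplying the IC by (1−β):
14 ≥ 21(1−β^4) + 7β^4, so 14·β^4 ≥ 7 and β^4 ≥ 1/2.
β ≥ (1/2)^(1/4) ≈ 0.841.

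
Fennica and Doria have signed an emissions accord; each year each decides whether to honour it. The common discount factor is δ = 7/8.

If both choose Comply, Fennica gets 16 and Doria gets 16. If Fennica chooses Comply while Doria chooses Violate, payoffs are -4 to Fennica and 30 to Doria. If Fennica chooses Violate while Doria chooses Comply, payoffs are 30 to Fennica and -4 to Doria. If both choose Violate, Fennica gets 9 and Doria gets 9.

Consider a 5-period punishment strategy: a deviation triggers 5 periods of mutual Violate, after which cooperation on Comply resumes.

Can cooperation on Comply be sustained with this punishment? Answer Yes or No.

Yes

A one-shot deviation gives 30 now, then 9 for 5 periods, then back to 16.
Gain from deviating: (30−16) today; loss: (16−9) in each of the next 5 periods.
No-deviation condition: (16−9)(δ+…+δ^5) ≥ 30−16, i.e. δ+…+δ^5 ≥ 2.
At δ = 7/8: δ+…+δ^5 = 3.4096 ≥ 2.0000.
So cooperation is sustainable.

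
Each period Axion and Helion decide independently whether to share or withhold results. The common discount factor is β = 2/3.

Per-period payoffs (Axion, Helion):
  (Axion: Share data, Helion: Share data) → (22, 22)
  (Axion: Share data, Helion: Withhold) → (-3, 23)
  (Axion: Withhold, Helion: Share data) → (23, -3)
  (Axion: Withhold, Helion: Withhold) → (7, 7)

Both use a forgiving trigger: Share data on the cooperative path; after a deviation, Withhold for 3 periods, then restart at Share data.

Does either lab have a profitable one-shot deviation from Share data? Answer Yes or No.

A one-shot deviation gives 23 now, then 7 for 3 periods, then back to 22.
Gain from deviating: (23−22) today; loss: (22−7) in each of the next 3 periods.
No-deviation condition: (22−7)(β+…+β^3) ≥ 23−22, i.e. β+…+β^3 ≥ 1/15.
At β = 2/3: β+…+β^3 = 1.4074 ≥ 0.0667.
So cooperation is sustainable.

No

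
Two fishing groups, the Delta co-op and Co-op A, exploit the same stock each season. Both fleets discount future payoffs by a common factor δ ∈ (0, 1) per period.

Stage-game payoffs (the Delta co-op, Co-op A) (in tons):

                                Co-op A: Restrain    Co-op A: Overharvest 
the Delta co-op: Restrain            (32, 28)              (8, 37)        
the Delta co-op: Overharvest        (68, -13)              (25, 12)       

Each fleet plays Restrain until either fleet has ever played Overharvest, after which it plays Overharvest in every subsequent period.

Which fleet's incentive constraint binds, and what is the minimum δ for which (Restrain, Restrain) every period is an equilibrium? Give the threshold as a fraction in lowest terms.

the Delta co-op's threshold: (68−32)/(68−25) = 36/43.
Co-op A's threshold: (37−28)/(37−12) = 9/25.
36/43 > 9/25, so the Delta co-op binds and δ* = 36/43.

the Delta co-op; δ ≥ 36/43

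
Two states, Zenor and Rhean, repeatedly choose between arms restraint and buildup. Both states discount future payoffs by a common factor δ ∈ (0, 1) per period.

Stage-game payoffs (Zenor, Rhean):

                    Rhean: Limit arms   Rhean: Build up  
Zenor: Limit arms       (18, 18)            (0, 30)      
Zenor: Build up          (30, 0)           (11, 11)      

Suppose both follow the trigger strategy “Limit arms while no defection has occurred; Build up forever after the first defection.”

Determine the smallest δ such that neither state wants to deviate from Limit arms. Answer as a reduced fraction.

One-period gain from deviating is 30 − 18 = 12. The loss is 18 − 11 = 7 in every subsequent period, with present value 7·δ/(1−δ).
Deviation is unprofitable when 7·δ/(1−δ) ≥ 12, i.e. δ/(1−δ) ≥ 12/7.
Equivalently δ ≥ 12/(12+7) = 12/19.

12/19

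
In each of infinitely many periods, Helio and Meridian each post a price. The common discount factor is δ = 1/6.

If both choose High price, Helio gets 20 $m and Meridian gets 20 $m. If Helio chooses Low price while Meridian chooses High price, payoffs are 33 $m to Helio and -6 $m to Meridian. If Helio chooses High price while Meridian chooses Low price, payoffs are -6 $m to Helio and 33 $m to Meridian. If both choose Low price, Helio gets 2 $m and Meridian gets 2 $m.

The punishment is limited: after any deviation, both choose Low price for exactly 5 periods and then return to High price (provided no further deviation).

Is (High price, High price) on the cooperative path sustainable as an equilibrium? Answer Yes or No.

A one-shot deviation gives 33 now, then 2 for 5 periods, then back to 20.
Gain from deviating: (33−20) today; loss: (20−2) in each of the next 5 periods.
No-deviation condition: (20−2)(δ+…+δ^5) ≥ 33−20, i.e. δ+…+δ^5 ≥ 13/18.
At δ = 1/6: δ+…+δ^5 = 0.2000 < 0.7222.
So cooperation is not sustainable.

No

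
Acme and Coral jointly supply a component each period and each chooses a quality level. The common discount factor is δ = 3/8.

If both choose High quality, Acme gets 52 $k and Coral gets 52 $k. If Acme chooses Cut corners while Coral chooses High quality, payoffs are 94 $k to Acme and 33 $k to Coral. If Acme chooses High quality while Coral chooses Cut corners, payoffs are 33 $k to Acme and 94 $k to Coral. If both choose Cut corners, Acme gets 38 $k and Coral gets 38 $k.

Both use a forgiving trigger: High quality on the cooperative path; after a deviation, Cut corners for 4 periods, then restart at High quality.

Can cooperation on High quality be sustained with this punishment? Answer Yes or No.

Comparing payoff streams over the 5 periods until play realigns: cooperate → 52(1+δ+…+δ^4); deviate → 94 + 38(δ+…+δ^4).
Cooperation is sustained iff (52−38)(δ+…+δ^4) ≥ 94−52.
δ+…+δ^4 = 3/8·(1−(3/8)^4)/(1−3/8) = 0.5881, and (94−52)/(52−38) = 3.0000.
0.5881 < 3.0000, so cooperation is not sustainable.

No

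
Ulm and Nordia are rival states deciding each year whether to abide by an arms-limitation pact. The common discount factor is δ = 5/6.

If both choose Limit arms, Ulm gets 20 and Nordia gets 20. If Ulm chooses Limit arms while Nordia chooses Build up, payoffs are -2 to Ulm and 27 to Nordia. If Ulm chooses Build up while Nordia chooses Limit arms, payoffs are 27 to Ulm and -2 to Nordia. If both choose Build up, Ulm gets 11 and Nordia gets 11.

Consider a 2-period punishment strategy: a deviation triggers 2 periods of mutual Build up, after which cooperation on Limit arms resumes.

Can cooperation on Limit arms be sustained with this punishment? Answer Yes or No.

Comparing payoff streams over the 3 periods until play realigns: cooperate → 20(1+δ+…+δ^2); deviate → 27 + 11(δ+…+δ^2).
Cooperation is sustained iff (20−11)(δ+…+δ^2) ≥ 27−20.
δ+…+δ^2 = 5/6·(1−(5/6)^2)/(1−5/6) = 1.5278, and (27−20)/(20−11) = 0.7778.
1.5278 ≥ 0.7778, so cooperation is sustainable.

Yes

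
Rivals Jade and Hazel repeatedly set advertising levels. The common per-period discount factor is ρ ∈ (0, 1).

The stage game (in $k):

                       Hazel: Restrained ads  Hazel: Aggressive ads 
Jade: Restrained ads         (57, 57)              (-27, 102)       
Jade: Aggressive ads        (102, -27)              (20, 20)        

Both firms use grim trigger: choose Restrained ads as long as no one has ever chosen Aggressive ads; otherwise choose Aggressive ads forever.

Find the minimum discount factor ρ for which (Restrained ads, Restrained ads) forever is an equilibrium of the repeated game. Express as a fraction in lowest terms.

Under grim trigger the critical discount factor is (T−C)/(T−P) with T = 102, C = 57, P = 20.
ρ* = (102−57)/(102−20) = 45/82.

45/82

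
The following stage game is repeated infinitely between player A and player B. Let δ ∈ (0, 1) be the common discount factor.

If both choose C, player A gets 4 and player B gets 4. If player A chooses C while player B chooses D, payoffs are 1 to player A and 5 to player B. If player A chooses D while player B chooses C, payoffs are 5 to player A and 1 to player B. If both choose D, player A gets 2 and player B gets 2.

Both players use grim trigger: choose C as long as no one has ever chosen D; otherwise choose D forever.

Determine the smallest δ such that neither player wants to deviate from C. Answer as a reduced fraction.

One-period gain from deviating is 5 − 4 = 1. The loss is 4 − 2 = 2 in every subsequent period, with present value 2·δ/(1−δ).
Deviation is unprofitable when 2·δ/(1−δ) ≥ 1, i.e. δ/(1−δ) ≥ 1/2.
Equivalently δ ≥ 1/(1+2) = 1/3.

1/3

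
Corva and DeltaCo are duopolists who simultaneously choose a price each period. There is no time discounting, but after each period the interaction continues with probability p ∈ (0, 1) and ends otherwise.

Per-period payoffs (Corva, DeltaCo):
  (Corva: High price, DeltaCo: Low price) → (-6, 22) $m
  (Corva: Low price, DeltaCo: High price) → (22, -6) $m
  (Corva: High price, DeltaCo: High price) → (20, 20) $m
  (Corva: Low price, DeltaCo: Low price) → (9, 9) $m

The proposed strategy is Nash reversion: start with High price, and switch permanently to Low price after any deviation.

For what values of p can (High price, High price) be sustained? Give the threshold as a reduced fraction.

2/13

Expected cooperation value is 20 + p·20 + p²·20 + … = 20/(1−p); deviation gives 22 + p·9/(1−p).
20 ≥ 22(1−p) + 9p ⇒ 13p ≥ 2 ⇒ p ≥ 2/13.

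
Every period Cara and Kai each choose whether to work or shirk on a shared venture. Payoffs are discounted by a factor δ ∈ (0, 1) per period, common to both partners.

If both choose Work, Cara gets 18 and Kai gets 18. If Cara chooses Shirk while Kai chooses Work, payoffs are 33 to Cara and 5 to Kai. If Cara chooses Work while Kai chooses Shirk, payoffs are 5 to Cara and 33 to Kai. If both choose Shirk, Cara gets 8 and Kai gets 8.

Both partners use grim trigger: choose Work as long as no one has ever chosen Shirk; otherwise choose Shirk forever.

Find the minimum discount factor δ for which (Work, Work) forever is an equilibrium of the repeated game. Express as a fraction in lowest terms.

3/5

One-period gain from deviating is 33 − 18 = 15. The loss is 18 − 8 = 10 in every subsequent period, with present value 10·δ/(1−δ).
Deviation is unprofitable when 10·δ/(1−δ) ≥ 15, i.e. δ/(1−δ) ≥ 3/2.
Equivalently δ ≥ 15/(15+10) = 3/5.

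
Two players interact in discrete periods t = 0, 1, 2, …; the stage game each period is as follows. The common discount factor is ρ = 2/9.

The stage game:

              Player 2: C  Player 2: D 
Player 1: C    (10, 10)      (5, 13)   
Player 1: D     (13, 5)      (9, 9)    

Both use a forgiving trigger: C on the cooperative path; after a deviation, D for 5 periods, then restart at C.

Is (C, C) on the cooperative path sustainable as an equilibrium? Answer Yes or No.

No

A one-shot deviation gives 13 now, then 9 for 5 periods, then back to 10.
Gain from deviating: (13−10) today; loss: (10−9) in each of the next 5 periods.
No-deviation condition: (10−9)(ρ+…+ρ^5) ≥ 13−10, i.e. ρ+…+ρ^5 ≥ 3.
At ρ = 2/9: ρ+…+ρ^5 = 0.2856 < 3.0000.
So cooperation is not sustainable.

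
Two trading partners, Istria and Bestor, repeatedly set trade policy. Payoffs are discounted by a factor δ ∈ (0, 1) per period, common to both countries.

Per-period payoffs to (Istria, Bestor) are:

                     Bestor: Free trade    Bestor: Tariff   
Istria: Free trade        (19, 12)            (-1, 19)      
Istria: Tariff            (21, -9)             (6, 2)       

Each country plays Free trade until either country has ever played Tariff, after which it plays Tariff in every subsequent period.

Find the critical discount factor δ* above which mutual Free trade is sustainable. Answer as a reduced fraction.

7/17

Istria's threshold: (21−19)/(21−6) = 2/15.
Bestor's threshold: (19−12)/(19−2) = 7/17.
2/15 < 7/17, so Bestor binds and δ* = 7/17.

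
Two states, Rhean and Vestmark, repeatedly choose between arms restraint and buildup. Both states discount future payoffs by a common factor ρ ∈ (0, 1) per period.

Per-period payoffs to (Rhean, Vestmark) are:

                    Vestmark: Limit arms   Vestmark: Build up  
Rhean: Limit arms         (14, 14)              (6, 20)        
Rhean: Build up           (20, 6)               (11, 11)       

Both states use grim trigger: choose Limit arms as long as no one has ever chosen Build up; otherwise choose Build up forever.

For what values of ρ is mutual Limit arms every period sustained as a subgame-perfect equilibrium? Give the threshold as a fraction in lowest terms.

14/(1−ρ) ≥ 20 + 11ρ/(1−ρ)
14 ≥ 20 − 9ρ
ρ ≥ 6/9 = 2/3.

2/3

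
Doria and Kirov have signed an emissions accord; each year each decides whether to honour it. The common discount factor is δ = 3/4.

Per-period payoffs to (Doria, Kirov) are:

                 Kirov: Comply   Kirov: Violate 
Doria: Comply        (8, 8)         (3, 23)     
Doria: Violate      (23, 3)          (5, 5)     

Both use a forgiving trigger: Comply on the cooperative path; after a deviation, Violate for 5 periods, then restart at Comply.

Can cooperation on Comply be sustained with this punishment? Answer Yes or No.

No

Comparing payoff streams over the 6 periods until play realigns: cooperate → 8(1+δ+…+δ^5); deviate → 23 + 5(δ+…+δ^5).
Cooperation is sustained iff (8−5)(δ+…+δ^5) ≥ 23−8.
δ+…+δ^5 = 3/4·(1−(3/4)^5)/(1−3/4) = 2.2881, and (23−8)/(8−5) = 5.0000.
2.2881 < 5.0000, so cooperation is not sustainable.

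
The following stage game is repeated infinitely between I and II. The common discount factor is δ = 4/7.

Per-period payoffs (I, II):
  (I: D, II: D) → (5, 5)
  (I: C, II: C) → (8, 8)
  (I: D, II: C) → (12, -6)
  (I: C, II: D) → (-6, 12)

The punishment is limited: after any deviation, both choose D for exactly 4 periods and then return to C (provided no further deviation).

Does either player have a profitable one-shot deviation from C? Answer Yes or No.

A one-shot deviation gives 12 now, then 5 for 4 periods, then back to 8.
Gain from deviating: (12−8) today; loss: (8−5) in each of the next 4 periods.
No-deviation condition: (8−5)(δ+…+δ^4) ≥ 12−8, i.e. δ+…+δ^4 ≥ 4/3.
At δ = 4/7: δ+…+δ^4 = 1.1912 < 1.3333.
So cooperation is not sustainable.

Yes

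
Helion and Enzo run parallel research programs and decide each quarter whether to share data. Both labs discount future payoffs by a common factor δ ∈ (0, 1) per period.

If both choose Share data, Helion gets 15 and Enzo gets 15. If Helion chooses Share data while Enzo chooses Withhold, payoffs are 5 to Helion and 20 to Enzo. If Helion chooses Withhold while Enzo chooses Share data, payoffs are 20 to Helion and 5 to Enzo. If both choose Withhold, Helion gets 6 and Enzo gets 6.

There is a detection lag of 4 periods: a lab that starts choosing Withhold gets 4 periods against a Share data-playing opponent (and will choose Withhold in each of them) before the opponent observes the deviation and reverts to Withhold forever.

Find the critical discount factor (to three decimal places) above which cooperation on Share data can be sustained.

The best deviation is to choose Withhold for all 4 undetected periods, earning 20 each, then 6 forever once detected.
Deviation value: 20(1−δ^4)/(1−δ) + 6δ^4/(1−δ); cooperation value: 15/(1−δ).
IC: 15 ≥ 20(1−δ^4) + 6δ^4 = 20 − 14δ^4.
So δ^4 ≥ 5/14, giving δ ≥ (5/14)^(1/4) ≈ 0.773.

0.773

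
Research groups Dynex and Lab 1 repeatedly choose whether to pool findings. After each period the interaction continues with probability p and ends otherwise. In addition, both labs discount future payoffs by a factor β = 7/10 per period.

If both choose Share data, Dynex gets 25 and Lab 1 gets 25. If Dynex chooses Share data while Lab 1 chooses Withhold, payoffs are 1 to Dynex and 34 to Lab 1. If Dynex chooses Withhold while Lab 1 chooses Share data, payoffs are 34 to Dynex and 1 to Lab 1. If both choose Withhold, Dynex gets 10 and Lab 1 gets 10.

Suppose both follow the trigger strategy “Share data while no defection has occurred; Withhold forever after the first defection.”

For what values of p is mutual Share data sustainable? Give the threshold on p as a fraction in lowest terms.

With continuation probability p and discount β, the effective per-period discount factor is βp.
Grim-trigger IC: βp ≥ (34−25)/(34−10) = 3/8.
So p ≥ (3/8)/(7/10) = 15/28.

15/28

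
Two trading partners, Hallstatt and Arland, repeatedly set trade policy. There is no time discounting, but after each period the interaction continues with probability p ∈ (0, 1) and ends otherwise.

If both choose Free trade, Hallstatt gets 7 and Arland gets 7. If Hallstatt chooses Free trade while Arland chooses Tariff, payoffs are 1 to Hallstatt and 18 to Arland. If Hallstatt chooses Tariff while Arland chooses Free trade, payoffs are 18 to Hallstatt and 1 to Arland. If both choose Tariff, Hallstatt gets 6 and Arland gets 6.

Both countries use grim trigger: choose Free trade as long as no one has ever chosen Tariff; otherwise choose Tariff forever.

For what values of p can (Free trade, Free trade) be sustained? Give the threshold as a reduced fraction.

With no time discounting, the continuation probability p plays the role of the discount factor.
Grim-trigger IC: 7/(1−p) ≥ 18 + 6p/(1−p) ⇒ p ≥ (18−7)/(18−6) = 11/12.

11/12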